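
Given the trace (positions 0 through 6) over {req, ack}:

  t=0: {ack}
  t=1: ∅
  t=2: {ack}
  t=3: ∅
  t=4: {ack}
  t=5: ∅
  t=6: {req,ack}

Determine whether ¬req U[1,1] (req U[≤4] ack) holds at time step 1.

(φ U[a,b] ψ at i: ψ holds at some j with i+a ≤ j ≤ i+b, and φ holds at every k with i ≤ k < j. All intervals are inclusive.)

Holds

Need some j in [2,2] with (req U[≤4] ack), and ¬req at every k in [1,j-1].
  j=2: (req U[≤4] ack) holds; ¬req holds at every k in [1,1] → satisfied.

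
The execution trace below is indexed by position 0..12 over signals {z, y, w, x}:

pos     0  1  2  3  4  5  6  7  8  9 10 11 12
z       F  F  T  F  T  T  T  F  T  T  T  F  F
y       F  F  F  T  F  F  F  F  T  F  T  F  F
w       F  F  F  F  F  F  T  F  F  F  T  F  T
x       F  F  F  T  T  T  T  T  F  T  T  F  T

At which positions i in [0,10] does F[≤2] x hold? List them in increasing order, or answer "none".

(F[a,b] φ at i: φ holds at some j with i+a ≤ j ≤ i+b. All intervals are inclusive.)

Evaluate at each i in [0,10]:
  i=0: ✗ (none in [0,2])
  i=1: ✓ (witness j=3)
  i=2: ✓ (witness j=3)
  i=3: ✓ (witness j=3)
  i=4: ✓ (witness j=4)
  i=5: ✓ (witness j=5)
  i=6: ✓ (witness j=6)
  i=7: ✓ (witness j=7)
  i=8: ✓ (witness j=9)
  i=9: ✓ (witness j=9)
  i=10: ✓ (witness j=10)

1, 2, 3, 4, 5, 6, 7, 8, 9, 10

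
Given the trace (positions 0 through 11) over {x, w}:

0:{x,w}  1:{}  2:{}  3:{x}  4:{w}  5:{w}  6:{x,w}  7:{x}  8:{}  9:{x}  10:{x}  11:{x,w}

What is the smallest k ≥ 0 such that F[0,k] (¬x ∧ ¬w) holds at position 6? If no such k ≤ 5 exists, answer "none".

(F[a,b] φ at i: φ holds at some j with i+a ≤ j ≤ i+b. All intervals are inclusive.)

2

Scan j = 6,7,… for (¬x ∧ ¬w):
  j=6: fails
  j=7: fails
  j=8: holds
First hit at j=8, so smallest k = 8-6 = 2.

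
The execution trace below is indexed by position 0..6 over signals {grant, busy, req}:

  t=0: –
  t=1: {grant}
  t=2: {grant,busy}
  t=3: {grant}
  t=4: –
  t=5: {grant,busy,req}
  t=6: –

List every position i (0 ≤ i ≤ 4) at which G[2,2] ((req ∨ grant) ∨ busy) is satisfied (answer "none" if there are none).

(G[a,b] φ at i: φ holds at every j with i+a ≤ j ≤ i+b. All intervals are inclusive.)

Evaluate at each i in [0,4]:
  i=0: ✓ (all of [2,2])
  i=1: ✓ (all of [3,3])
  i=2: ✗ (fails at j=4)
  i=3: ✓ (all of [5,5])
  i=4: ✗ (fails at j=6)

0, 1, 3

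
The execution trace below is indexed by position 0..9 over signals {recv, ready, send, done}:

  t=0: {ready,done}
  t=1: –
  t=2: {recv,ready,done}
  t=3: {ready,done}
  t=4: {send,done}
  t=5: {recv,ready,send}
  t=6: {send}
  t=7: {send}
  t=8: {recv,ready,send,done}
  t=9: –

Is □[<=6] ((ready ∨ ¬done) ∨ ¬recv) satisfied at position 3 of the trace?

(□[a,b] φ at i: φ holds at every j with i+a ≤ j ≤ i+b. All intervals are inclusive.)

Yes

Check ((ready ∨ ¬done) ∨ ¬recv) at every j in [3,9]:
  j=3: true
  j=4: true
  j=5: true
  j=6: true
  j=7: true
  j=8: true
  j=9: true
All positions satisfy it → formula holds.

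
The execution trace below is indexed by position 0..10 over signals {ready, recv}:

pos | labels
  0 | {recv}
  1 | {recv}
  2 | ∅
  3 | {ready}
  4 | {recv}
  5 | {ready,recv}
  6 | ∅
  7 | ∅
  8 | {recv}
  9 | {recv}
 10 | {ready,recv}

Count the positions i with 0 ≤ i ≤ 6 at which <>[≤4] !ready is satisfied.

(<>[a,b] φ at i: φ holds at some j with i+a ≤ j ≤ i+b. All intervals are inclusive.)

7

Evaluate at each i in [0,6]:
  i=0: ✓ (witness j=0)
  i=1: ✓ (witness j=1)
  i=2: ✓ (witness j=2)
  i=3: ✓ (witness j=4)
  i=4: ✓ (witness j=4)
  i=5: ✓ (witness j=6)
  i=6: ✓ (witness j=6)
Positions where it holds: {0, 1, 2, 3, 4, 5, 6} → 7.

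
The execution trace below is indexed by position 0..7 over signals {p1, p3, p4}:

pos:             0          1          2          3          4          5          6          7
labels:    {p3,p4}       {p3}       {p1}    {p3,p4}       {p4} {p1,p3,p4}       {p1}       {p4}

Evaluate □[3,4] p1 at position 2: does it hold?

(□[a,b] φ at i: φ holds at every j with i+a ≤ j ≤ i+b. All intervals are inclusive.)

Check p1 at every j in [5,6]:
  j=5: true
  j=6: true
All positions satisfy it → formula holds.

Yes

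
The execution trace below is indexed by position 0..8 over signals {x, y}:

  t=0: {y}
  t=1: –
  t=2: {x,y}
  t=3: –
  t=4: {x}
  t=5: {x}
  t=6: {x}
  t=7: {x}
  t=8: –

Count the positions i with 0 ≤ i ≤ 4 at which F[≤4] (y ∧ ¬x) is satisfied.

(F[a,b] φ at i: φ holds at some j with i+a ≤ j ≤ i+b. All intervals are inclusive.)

Evaluate at each i in [0,4]:
  i=0: ✓ (witness j=0)
  i=1: ✗ (none in [1,5])
  i=2: ✗ (none in [2,6])
  i=3: ✗ (none in [3,7])
  i=4: ✗ (none in [4,8])
Positions where it holds: {0} → 1.

1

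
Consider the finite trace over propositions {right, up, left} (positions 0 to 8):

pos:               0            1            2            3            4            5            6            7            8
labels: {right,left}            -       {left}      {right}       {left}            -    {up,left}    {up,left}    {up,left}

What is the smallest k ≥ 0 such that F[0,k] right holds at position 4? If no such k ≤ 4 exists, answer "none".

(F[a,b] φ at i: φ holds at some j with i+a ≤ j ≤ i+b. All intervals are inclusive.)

none

Scan j = 4,5,… for right:
  j=4: fails
  j=5: fails
  j=6: fails
  j=7: fails
  j=8: fails
No j in [4,8] satisfies it → none.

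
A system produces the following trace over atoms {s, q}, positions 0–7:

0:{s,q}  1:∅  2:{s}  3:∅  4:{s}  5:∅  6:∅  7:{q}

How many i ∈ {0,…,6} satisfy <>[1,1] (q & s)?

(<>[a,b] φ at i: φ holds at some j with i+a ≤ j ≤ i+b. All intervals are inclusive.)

Evaluate at each i in [0,6]:
  i=0: ✗ (none in [1,1])
  i=1: ✗ (none in [2,2])
  i=2: ✗ (none in [3,3])
  i=3: ✗ (none in [4,4])
  i=4: ✗ (none in [5,5])
  i=5: ✗ (none in [6,6])
  i=6: ✗ (none in [7,7])
Positions where it holds: {} → 0.

0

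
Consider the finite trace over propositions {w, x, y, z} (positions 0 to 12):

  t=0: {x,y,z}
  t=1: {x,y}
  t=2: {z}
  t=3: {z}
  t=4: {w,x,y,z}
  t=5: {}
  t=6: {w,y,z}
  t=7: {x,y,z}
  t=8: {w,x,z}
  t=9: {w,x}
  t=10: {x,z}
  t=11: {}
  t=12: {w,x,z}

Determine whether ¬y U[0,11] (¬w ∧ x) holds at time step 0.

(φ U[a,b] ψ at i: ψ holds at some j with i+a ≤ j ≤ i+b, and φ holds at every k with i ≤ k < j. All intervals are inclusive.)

Need some j in [0,11] with (¬w ∧ x), and ¬y at every k in [0,j-1].
  j=0: (¬w ∧ x) holds; no prefix to check → satisfied.

Yes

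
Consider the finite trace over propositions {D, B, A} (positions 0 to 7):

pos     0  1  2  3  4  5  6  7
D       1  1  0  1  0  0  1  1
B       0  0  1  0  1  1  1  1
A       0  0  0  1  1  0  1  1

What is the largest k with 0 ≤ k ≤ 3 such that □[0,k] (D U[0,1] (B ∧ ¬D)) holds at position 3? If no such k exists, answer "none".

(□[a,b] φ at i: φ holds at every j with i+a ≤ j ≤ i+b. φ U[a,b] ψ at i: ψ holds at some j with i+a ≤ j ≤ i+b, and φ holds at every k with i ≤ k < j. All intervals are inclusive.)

(D U[0,1] (B ∧ ¬D)) must hold from j=3 onward; find where it first fails.
  j=3: holds
  j=4: holds
  j=5: holds
  j=6: fails
Holds on [3,5], so largest k = 2.

2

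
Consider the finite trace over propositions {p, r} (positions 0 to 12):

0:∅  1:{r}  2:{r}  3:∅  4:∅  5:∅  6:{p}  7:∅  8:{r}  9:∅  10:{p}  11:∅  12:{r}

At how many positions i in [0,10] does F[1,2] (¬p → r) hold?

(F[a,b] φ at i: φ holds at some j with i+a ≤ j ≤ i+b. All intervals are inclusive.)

9

Evaluate at each i in [0,10]:
  i=0: ✓ (witness j=1)
  i=1: ✓ (witness j=2)
  i=2: ✗ (none in [3,4])
  i=3: ✗ (none in [4,5])
  i=4: ✓ (witness j=6)
  i=5: ✓ (witness j=6)
  i=6: ✓ (witness j=8)
  i=7: ✓ (witness j=8)
  i=8: ✓ (witness j=10)
  i=9: ✓ (witness j=10)
  i=10: ✓ (witness j=12)
Positions where it holds: {0, 1, 4, 5, 6, 7, 8, 9, 10} → 9.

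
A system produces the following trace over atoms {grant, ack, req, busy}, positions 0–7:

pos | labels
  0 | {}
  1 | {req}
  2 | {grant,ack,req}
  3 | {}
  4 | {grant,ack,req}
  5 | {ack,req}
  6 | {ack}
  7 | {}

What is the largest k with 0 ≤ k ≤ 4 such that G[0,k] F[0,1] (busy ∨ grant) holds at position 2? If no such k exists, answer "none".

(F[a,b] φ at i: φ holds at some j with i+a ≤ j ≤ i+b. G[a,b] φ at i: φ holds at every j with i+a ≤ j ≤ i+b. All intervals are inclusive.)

2

F[0,1] (busy ∨ grant) must hold from j=2 onward; find where it first fails.
  j=2: holds
  j=3: holds
  j=4: holds
  j=5: fails
Holds on [2,4], so largest k = 2.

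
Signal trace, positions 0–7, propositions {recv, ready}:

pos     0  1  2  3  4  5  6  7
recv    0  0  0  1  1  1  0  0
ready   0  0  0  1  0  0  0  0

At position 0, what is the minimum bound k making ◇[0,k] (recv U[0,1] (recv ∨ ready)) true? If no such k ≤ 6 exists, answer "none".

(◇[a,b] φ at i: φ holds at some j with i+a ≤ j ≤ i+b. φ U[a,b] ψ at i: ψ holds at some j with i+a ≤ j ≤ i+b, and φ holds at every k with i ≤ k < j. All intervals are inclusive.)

Scan j = 0,1,… for (recv U[0,1] (recv ∨ ready)):
  j=0: fails
  j=1: fails
  j=2: fails
  j=3: holds
First hit at j=3, so smallest k = 3-0 = 3.

3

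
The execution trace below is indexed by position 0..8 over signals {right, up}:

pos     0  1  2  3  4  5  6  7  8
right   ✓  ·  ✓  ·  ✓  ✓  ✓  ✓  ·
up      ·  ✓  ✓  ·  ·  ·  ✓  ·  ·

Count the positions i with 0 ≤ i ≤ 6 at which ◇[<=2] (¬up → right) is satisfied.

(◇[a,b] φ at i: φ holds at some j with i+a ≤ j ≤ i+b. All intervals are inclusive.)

Evaluate at each i in [0,6]:
  i=0: ✓ (witness j=0)
  i=1: ✓ (witness j=1)
  i=2: ✓ (witness j=2)
  i=3: ✓ (witness j=4)
  i=4: ✓ (witness j=4)
  i=5: ✓ (witness j=5)
  i=6: ✓ (witness j=6)
Positions where it holds: {0, 1, 2, 3, 4, 5, 6} → 7.

7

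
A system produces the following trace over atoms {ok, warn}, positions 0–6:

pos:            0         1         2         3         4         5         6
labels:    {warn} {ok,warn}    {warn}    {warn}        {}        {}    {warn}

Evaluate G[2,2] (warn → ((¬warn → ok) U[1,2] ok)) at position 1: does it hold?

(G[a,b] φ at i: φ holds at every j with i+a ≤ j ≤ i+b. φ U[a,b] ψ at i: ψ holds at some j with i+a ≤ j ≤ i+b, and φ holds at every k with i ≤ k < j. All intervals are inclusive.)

Does not hold

Check (warn → ((¬warn → ok) U[1,2] ok)) at every j in [3,3]:
  j=3: antecedent true; consequent fails → ✗
Fails at j=3 → formula fails.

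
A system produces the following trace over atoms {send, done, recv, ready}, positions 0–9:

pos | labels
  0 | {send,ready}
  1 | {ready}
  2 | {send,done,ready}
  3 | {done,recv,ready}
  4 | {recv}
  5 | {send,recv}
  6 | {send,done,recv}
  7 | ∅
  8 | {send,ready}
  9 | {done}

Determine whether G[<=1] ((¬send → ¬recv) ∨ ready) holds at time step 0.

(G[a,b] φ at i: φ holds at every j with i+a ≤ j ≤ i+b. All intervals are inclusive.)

True

Check ((¬send → ¬recv) ∨ ready) at every j in [0,1]:
  j=0: true
  j=1: true
All positions satisfy it → formula holds.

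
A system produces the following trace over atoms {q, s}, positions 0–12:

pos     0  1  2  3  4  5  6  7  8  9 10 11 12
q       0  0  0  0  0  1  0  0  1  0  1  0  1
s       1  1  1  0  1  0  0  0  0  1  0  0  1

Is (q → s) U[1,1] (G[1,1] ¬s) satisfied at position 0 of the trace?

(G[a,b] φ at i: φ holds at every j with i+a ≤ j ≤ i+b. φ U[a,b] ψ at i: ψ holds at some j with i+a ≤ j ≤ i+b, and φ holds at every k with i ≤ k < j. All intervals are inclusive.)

Does not hold

Need some j in [1,1] with G[1,1] ¬s, and (q → s) at every k in [0,j-1].
  j=1: G[1,1] ¬s — fails at 2.
No j in the window works → until fails.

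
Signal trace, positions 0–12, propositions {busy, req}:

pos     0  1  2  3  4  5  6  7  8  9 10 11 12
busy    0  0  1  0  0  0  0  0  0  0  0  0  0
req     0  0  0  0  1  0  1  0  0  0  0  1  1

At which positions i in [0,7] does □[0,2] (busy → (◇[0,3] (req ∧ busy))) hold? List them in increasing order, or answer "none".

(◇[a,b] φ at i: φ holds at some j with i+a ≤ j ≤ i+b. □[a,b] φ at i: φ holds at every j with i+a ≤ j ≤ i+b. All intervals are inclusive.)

Evaluate at each i in [0,7]:
  i=0: ✗ (fails at j=2)
  i=1: ✗ (fails at j=2)
  i=2: ✗ (fails at j=2)
  i=3: ✓ (all of [3,5])
  i=4: ✓ (all of [4,6])
  i=5: ✓ (all of [5,7])
  i=6: ✓ (all of [6,8])
  i=7: ✓ (all of [7,9])

3, 4, 5, 6, 7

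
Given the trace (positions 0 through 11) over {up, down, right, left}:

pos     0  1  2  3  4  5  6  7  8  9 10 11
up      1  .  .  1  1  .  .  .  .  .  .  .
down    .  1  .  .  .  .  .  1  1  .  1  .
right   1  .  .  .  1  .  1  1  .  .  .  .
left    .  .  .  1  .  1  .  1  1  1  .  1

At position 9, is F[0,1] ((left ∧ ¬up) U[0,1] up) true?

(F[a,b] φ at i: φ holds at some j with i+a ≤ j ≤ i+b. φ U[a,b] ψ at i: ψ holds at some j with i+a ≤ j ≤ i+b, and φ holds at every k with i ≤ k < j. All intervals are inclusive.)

Does not hold

Check ((left ∧ ¬up) U[0,1] up) at each j in [9,10]:
  j=9: fails
  j=10: fails
No position in the window satisfies it → formula fails.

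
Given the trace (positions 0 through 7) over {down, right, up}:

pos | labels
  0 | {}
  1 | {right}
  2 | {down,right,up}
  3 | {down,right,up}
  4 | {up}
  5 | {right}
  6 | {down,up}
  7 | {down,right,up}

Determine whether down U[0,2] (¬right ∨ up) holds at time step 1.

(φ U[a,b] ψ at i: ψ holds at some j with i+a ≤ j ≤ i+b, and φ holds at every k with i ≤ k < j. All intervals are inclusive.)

Need some j in [1,3] with (¬right ∨ up), and down at every k in [1,j-1].
  j=1: (¬right ∨ up) false.
  j=2: (¬right ∨ up) holds, but down fails at k=1 → not this j.
  j=3: (¬right ∨ up) holds, but down fails at k=1 → not this j.
No j in the window works → until fails.

Does not hold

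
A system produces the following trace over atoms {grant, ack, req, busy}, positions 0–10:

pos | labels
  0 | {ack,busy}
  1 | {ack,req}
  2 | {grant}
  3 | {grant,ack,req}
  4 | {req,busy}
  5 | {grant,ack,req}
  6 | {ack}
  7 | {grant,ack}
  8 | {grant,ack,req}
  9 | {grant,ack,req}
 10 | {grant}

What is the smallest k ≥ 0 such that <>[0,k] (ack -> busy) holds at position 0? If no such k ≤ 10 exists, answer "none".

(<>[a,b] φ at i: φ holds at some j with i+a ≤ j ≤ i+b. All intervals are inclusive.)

Scan j = 0,1,… for (ack -> busy):
  j=0: holds
First hit at j=0, so smallest k = 0-0 = 0.

0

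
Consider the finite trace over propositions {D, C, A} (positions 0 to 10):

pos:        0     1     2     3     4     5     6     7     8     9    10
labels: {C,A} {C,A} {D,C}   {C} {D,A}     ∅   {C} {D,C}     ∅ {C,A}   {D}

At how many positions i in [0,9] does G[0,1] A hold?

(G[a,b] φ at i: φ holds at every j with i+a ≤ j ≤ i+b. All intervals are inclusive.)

1

Evaluate at each i in [0,9]:
  i=0: ✓ (all of [0,1])
  i=1: ✗ (fails at j=2)
  i=2: ✗ (fails at j=2)
  i=3: ✗ (fails at j=3)
  i=4: ✗ (fails at j=5)
  i=5: ✗ (fails at j=5)
  i=6: ✗ (fails at j=6)
  i=7: ✗ (fails at j=7)
  i=8: ✗ (fails at j=8)
  i=9: ✗ (fails at j=10)
Positions where it holds: {0} → 1.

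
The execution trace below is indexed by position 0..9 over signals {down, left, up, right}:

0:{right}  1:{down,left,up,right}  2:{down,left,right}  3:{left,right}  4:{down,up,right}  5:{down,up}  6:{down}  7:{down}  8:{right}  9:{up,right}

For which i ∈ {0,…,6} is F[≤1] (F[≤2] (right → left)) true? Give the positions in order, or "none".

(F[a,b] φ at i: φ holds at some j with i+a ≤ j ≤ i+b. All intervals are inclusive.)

Evaluate at each i in [0,6]:
  i=0: ✓ (witness j=0)
  i=1: ✓ (witness j=1)
  i=2: ✓ (witness j=2)
  i=3: ✓ (witness j=3)
  i=4: ✓ (witness j=4)
  i=5: ✓ (witness j=5)
  i=6: ✓ (witness j=6)

0, 1, 2, 3, 4, 5, 6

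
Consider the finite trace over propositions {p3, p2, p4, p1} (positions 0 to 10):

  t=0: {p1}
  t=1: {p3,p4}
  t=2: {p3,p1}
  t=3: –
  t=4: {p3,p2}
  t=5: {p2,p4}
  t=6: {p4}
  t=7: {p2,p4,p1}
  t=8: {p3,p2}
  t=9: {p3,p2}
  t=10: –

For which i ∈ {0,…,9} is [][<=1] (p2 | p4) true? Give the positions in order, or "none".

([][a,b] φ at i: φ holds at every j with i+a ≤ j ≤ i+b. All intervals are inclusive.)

Evaluate at each i in [0,9]:
  i=0: ✗ (fails at j=0)
  i=1: ✗ (fails at j=2)
  i=2: ✗ (fails at j=2)
  i=3: ✗ (fails at j=3)
  i=4: ✓ (all of [4,5])
  i=5: ✓ (all of [5,6])
  i=6: ✓ (all of [6,7])
  i=7: ✓ (all of [7,8])
  i=8: ✓ (all of [8,9])
  i=9: ✗ (fails at j=10)

4, 5, 6, 7, 8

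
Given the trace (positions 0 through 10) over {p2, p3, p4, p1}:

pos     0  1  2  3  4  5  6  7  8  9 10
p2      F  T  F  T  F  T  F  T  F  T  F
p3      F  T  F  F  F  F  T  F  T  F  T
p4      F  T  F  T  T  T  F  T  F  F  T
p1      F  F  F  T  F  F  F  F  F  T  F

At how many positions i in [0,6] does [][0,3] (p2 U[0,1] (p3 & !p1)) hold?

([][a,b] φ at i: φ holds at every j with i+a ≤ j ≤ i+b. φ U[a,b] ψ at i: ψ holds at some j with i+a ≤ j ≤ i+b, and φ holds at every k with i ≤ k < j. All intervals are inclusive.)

Evaluate at each i in [0,6]:
  i=0: ✗ (fails at j=0)
  i=1: ✗ (fails at j=2)
  i=2: ✗ (fails at j=2)
  i=3: ✗ (fails at j=3)
  i=4: ✗ (fails at j=4)
  i=5: ✓ (all of [5,8])
  i=6: ✓ (all of [6,9])
Positions where it holds: {5, 6} → 2.

2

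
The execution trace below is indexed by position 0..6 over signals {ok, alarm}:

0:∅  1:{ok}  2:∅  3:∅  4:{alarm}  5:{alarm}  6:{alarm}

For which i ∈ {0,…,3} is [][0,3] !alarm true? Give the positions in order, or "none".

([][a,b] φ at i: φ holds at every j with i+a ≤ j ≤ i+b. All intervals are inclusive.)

0

Evaluate at each i in [0,3]:
  i=0: ✓ (all of [0,3])
  i=1: ✗ (fails at j=4)
  i=2: ✗ (fails at j=4)
  i=3: ✗ (fails at j=4)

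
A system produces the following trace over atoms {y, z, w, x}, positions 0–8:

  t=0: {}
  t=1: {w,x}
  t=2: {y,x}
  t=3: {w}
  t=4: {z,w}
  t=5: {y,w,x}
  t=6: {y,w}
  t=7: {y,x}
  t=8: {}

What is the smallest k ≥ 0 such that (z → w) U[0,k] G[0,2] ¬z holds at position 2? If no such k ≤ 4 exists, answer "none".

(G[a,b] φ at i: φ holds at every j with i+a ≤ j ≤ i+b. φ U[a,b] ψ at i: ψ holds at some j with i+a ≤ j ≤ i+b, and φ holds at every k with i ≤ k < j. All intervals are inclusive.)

3

Need earliest j ≥ 2 with G[0,2] ¬z, and (z → w) at every k in [2,j-1].
  j=2: rhs fails.
  j=3: rhs fails.
  j=4: rhs fails.
  j=5: rhs holds; lhs holds on [2,4]. k = 3.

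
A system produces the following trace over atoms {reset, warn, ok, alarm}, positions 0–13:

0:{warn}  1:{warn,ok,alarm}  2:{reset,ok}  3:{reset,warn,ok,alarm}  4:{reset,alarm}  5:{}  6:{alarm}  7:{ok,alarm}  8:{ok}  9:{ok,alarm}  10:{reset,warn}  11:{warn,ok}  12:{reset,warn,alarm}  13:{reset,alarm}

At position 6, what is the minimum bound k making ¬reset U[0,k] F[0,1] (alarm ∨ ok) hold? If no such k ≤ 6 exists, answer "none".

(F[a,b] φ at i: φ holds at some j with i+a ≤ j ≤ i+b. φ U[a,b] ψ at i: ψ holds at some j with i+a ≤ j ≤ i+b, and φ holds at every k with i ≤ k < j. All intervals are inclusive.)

0

Need earliest j ≥ 6 with F[0,1] (alarm ∨ ok), and ¬reset at every k in [6,j-1].
  j=6: rhs holds (empty prefix). k = 0.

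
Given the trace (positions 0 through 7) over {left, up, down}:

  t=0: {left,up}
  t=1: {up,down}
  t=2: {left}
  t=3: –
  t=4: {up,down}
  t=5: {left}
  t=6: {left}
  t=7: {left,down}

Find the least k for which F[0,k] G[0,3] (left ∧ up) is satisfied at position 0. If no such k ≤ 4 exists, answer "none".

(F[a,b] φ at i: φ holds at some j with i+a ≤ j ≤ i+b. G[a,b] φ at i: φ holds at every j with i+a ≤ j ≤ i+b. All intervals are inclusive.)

none

Scan j = 0,1,… for G[0,3] (left ∧ up):
  j=0: fails
  j=1: fails
  j=2: fails
  j=3: fails
  j=4: fails
No j in [0,4] satisfies it → none.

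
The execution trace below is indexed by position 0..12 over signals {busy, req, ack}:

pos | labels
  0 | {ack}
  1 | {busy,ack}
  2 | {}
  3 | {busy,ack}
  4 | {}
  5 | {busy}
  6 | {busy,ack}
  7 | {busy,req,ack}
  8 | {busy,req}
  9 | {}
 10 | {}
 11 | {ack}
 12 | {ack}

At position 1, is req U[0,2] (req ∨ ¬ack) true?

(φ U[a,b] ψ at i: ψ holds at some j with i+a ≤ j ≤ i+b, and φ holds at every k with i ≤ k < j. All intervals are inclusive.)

No

Need some j in [1,3] with (req ∨ ¬ack), and req at every k in [1,j-1].
  j=1: (req ∨ ¬ack) false.
  j=2: (req ∨ ¬ack) holds, but req fails at k=1 → not this j.
  j=3: (req ∨ ¬ack) false.
No j in the window works → until fails.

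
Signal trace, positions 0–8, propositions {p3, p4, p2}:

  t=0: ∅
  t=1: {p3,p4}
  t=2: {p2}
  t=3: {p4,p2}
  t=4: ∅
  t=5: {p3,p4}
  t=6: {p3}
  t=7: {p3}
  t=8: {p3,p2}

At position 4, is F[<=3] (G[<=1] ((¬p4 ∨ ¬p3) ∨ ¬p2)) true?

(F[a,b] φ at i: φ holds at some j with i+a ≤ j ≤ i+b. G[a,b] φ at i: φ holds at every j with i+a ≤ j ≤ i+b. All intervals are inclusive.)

Holds

Check G[<=1] ((¬p4 ∨ ¬p3) ∨ ¬p2) at each j in [4,7]:
  j=4: holds on [4,5]
  j=5: holds on [5,6]
  j=6: holds on [6,7]
  j=7: holds on [7,8]
Found at j=4 → formula holds.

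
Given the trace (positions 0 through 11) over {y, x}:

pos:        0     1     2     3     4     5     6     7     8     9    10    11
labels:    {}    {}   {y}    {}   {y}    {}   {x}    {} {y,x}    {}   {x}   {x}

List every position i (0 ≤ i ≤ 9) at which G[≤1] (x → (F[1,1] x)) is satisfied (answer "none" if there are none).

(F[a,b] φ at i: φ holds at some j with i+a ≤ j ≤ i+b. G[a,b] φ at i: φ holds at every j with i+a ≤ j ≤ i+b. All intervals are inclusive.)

Evaluate at each i in [0,9]:
  i=0: ✓ (all of [0,1])
  i=1: ✓ (all of [1,2])
  i=2: ✓ (all of [2,3])
  i=3: ✓ (all of [3,4])
  i=4: ✓ (all of [4,5])
  i=5: ✗ (fails at j=6)
  i=6: ✗ (fails at j=6)
  i=7: ✗ (fails at j=8)
  i=8: ✗ (fails at j=8)
  i=9: ✓ (all of [9,10])

0, 1, 2, 3, 4, 9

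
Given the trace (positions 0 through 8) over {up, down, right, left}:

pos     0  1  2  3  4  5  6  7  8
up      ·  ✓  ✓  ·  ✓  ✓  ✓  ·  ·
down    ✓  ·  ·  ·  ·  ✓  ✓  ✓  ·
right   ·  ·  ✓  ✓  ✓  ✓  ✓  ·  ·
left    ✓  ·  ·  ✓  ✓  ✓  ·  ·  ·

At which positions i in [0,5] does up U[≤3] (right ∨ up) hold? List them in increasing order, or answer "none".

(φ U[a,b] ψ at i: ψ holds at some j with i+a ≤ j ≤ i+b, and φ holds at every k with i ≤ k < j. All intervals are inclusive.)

Evaluate at each i in [0,5]:
  i=0: ✗ (lhs fails at k=0 before rhs at j=1)
  i=1: ✓ (rhs at j=1)
  i=2: ✓ (rhs at j=2)
  i=3: ✓ (rhs at j=3)
  i=4: ✓ (rhs at j=4)
  i=5: ✓ (rhs at j=5)

1, 2, 3, 4, 5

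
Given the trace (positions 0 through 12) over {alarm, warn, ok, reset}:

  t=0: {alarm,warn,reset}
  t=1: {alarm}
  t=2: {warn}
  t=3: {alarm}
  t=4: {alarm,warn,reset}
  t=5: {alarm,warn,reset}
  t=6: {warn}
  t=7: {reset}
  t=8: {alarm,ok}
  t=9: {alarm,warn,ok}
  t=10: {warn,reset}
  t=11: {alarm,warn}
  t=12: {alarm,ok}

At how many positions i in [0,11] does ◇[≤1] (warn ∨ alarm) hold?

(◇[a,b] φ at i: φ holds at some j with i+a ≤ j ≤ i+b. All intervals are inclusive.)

12

Evaluate at each i in [0,11]:
  i=0: ✓ (witness j=0)
  i=1: ✓ (witness j=1)
  i=2: ✓ (witness j=2)
  i=3: ✓ (witness j=3)
  i=4: ✓ (witness j=4)
  i=5: ✓ (witness j=5)
  i=6: ✓ (witness j=6)
  i=7: ✓ (witness j=8)
  i=8: ✓ (witness j=8)
  i=9: ✓ (witness j=9)
  i=10: ✓ (witness j=10)
  i=11: ✓ (witness j=11)
Positions where it holds: {0, 1, 2, 3, 4, 5, 6, 7, 8, 9, 10, 11} → 12.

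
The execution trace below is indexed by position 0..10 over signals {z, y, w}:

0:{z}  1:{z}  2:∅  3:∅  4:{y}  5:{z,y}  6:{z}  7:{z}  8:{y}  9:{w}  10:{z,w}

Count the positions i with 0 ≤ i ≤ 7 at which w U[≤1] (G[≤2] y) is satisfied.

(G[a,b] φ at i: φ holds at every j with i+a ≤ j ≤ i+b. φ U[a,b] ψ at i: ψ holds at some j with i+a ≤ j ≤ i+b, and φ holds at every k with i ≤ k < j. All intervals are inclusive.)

Evaluate at each i in [0,7]:
  i=0: ✗ (no rhs in [0,1])
  i=1: ✗ (no rhs in [1,2])
  i=2: ✗ (no rhs in [2,3])
  i=3: ✗ (no rhs in [3,4])
  i=4: ✗ (no rhs in [4,5])
  i=5: ✗ (no rhs in [5,6])
  i=6: ✗ (no rhs in [6,7])
  i=7: ✗ (no rhs in [7,8])
Positions where it holds: {} → 0.

0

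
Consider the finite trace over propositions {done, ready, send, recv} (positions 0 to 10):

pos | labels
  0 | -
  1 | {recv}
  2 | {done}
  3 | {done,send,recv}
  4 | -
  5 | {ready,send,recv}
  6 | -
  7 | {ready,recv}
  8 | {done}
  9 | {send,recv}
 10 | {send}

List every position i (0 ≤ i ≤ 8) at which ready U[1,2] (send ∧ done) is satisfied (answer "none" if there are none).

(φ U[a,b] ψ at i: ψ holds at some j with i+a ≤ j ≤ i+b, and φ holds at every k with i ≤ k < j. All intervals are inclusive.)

Evaluate at each i in [0,8]:
  i=0: ✗ (no rhs in [1,2])
  i=1: ✗ (lhs fails at k=1 before rhs at j=3)
  i=2: ✗ (lhs fails at k=2 before rhs at j=3)
  i=3: ✗ (no rhs in [4,5])
  i=4: ✗ (no rhs in [5,6])
  i=5: ✗ (no rhs in [6,7])
  i=6: ✗ (no rhs in [7,8])
  i=7: ✗ (no rhs in [8,9])
  i=8: ✗ (no rhs in [9,10])

none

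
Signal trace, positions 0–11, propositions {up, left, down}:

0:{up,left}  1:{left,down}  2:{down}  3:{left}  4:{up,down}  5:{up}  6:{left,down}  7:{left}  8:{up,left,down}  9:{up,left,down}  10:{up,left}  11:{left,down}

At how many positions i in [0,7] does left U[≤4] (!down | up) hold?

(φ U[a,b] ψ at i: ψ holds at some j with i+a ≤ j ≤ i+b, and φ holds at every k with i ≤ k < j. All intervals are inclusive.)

6

Evaluate at each i in [0,7]:
  i=0: ✓ (rhs at j=0)
  i=1: ✗ (lhs fails at k=2 before rhs at j=3)
  i=2: ✗ (lhs fails at k=2 before rhs at j=3)
  i=3: ✓ (rhs at j=3)
  i=4: ✓ (rhs at j=4)
  i=5: ✓ (rhs at j=5)
  i=6: ✓ (rhs at j=7; lhs holds on [6,6])
  i=7: ✓ (rhs at j=7)
Positions where it holds: {0, 3, 4, 5, 6, 7} → 6.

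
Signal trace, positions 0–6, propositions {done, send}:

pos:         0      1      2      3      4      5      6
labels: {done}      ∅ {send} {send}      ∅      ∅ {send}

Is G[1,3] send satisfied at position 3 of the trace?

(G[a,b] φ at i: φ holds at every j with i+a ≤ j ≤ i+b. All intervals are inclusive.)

Check send at every j in [4,6]:
  j=4: false
  j=5: false
  j=6: true
Fails at j=4 → formula fails.

No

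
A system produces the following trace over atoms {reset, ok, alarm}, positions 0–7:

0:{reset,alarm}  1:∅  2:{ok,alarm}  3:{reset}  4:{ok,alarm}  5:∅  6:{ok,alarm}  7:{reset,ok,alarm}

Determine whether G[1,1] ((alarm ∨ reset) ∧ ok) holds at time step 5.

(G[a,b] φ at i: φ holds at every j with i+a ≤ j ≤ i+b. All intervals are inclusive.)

Yes

Check ((alarm ∨ reset) ∧ ok) at every j in [6,6]:
  j=6: true
All positions satisfy it → formula holds.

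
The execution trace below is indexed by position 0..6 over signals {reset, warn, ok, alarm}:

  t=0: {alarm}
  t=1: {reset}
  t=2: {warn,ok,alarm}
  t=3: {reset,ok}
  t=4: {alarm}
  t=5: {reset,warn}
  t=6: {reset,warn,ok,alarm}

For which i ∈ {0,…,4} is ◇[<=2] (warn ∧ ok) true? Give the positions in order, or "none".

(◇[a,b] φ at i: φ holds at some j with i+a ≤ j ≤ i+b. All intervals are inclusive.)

0, 1, 2, 4

Evaluate at each i in [0,4]:
  i=0: ✓ (witness j=2)
  i=1: ✓ (witness j=2)
  i=2: ✓ (witness j=2)
  i=3: ✗ (none in [3,5])
  i=4: ✓ (witness j=6)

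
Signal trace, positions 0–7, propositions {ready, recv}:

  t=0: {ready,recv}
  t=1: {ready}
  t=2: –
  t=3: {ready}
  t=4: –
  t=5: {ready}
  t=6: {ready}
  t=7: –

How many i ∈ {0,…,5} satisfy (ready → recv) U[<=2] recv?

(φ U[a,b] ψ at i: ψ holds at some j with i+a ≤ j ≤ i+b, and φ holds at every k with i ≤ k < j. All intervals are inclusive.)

1

Evaluate at each i in [0,5]:
  i=0: ✓ (rhs at j=0)
  i=1: ✗ (no rhs in [1,3])
  i=2: ✗ (no rhs in [2,4])
  i=3: ✗ (no rhs in [3,5])
  i=4: ✗ (no rhs in [4,6])
  i=5: ✗ (no rhs in [5,7])
Positions where it holds: {0} → 1.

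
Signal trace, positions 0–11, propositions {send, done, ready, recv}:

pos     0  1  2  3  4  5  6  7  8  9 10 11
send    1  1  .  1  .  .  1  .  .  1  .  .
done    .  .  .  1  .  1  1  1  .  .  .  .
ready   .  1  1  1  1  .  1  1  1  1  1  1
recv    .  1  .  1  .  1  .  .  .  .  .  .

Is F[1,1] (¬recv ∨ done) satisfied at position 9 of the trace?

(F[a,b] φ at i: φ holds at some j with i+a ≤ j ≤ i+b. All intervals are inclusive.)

Yes

Check (¬recv ∨ done) at each j in [10,10]:
  j=10: true
Found at j=10 → formula holds.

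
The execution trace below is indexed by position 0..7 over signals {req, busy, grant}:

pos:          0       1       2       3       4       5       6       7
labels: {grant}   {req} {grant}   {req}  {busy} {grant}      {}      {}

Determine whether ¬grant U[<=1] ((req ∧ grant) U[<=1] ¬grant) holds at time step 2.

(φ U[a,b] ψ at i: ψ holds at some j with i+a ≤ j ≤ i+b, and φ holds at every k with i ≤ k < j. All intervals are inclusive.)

Need some j in [2,3] with ((req ∧ grant) U[<=1] ¬grant), and ¬grant at every k in [2,j-1].
  j=2: ((req ∧ grant) U[<=1] ¬grant) — fails.
  j=3: ((req ∧ grant) U[<=1] ¬grant) holds, but ¬grant fails at k=2 → not this j.
No j in the window works → until fails.

False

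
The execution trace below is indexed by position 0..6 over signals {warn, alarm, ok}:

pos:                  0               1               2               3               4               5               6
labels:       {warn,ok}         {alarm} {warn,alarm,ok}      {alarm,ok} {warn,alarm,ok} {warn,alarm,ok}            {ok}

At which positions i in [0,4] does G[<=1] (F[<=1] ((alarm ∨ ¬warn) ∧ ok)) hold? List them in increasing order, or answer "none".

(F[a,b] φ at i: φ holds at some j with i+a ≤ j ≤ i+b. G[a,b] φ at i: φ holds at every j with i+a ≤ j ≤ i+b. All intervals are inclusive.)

1, 2, 3, 4

Evaluate at each i in [0,4]:
  i=0: ✗ (fails at j=0)
  i=1: ✓ (all of [1,2])
  i=2: ✓ (all of [2,3])
  i=3: ✓ (all of [3,4])
  i=4: ✓ (all of [4,5])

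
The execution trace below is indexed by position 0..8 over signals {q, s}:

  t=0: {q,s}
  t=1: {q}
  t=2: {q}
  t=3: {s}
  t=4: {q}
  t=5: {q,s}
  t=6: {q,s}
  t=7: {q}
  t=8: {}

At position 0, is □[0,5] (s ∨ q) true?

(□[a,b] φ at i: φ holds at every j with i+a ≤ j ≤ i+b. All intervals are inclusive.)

Check (s ∨ q) at every j in [0,5]:
  j=0: true
  j=1: true
  j=2: true
  j=3: true
  j=4: true
  j=5: true
All positions satisfy it → formula holds.

Holds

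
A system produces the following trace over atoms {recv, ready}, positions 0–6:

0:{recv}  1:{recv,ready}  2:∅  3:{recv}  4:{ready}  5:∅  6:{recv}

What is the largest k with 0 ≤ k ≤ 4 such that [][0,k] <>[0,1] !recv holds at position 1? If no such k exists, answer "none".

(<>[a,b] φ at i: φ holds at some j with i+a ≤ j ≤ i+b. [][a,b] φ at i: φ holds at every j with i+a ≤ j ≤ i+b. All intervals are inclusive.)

<>[0,1] !recv must hold from j=1 onward; find where it first fails.
  j=1: holds
  j=2: holds
  j=3: holds
  j=4: holds
  j=5: holds
Holds through j=5; largest k = 4.

4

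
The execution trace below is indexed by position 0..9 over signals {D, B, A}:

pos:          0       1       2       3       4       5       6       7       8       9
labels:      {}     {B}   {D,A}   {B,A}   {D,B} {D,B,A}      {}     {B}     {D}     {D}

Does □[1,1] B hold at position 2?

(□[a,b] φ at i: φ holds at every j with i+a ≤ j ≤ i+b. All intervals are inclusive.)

Check B at every j in [3,3]:
  j=3: true
All positions satisfy it → formula holds.

True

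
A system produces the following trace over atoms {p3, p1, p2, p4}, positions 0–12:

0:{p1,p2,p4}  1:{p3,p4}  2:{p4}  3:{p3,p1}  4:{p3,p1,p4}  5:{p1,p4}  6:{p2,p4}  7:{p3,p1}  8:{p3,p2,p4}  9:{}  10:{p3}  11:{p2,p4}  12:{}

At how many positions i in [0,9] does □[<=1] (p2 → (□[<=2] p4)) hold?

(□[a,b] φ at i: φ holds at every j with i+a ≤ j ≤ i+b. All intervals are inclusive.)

Evaluate at each i in [0,9]:
  i=0: ✓ (all of [0,1])
  i=1: ✓ (all of [1,2])
  i=2: ✓ (all of [2,3])
  i=3: ✓ (all of [3,4])
  i=4: ✓ (all of [4,5])
  i=5: ✗ (fails at j=6)
  i=6: ✗ (fails at j=6)
  i=7: ✗ (fails at j=8)
  i=8: ✗ (fails at j=8)
  i=9: ✓ (all of [9,10])
Positions where it holds: {0, 1, 2, 3, 4, 9} → 6.

6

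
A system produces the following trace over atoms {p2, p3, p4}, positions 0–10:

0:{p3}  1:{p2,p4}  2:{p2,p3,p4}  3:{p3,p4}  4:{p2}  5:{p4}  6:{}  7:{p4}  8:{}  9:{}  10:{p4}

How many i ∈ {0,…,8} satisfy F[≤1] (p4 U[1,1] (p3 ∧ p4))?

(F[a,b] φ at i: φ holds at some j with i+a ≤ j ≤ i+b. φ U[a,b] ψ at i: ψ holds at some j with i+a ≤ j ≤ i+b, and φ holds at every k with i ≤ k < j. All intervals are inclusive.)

3

Evaluate at each i in [0,8]:
  i=0: ✓ (witness j=1)
  i=1: ✓ (witness j=1)
  i=2: ✓ (witness j=2)
  i=3: ✗ (none in [3,4])
  i=4: ✗ (none in [4,5])
  i=5: ✗ (none in [5,6])
  i=6: ✗ (none in [6,7])
  i=7: ✗ (none in [7,8])
  i=8: ✗ (none in [8,9])
Positions where it holds: {0, 1, 2} → 3.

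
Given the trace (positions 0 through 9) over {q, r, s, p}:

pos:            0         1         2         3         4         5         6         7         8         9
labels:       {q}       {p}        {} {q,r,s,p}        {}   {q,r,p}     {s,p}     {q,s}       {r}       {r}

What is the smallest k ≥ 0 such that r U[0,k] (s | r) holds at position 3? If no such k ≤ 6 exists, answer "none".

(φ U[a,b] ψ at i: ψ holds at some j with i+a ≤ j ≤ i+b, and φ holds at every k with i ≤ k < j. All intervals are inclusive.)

Need earliest j ≥ 3 with (s | r), and r at every k in [3,j-1].
  j=3: rhs holds (empty prefix). k = 0.

0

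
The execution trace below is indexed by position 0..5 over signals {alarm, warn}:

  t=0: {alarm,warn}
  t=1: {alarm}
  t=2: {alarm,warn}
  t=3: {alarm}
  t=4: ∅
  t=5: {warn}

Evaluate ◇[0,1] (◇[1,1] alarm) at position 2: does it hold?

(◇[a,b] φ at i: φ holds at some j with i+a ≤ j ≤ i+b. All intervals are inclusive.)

Holds

Check ◇[1,1] alarm at each j in [2,3]:
  j=2: holds (witness at 3)
  j=3: fails (none in [4,4])
Found at j=2 → formula holds.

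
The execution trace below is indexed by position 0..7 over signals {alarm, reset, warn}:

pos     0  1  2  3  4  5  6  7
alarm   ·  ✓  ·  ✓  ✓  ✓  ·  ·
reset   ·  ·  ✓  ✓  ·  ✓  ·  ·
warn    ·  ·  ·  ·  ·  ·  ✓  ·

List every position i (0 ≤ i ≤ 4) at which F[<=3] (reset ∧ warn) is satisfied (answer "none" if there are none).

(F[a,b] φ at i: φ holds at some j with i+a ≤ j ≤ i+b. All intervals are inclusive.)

none

Evaluate at each i in [0,4]:
  i=0: ✗ (none in [0,3])
  i=1: ✗ (none in [1,4])
  i=2: ✗ (none in [2,5])
  i=3: ✗ (none in [3,6])
  i=4: ✗ (none in [4,7])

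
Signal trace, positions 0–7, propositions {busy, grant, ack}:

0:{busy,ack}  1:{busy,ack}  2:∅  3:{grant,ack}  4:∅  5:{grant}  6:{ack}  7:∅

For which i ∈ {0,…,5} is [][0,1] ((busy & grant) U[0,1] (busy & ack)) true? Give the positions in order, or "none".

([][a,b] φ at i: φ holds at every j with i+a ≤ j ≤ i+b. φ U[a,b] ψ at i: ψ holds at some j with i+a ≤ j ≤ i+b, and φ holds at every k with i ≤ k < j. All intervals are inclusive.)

0

Evaluate at each i in [0,5]:
  i=0: ✓ (all of [0,1])
  i=1: ✗ (fails at j=2)
  i=2: ✗ (fails at j=2)
  i=3: ✗ (fails at j=3)
  i=4: ✗ (fails at j=4)
  i=5: ✗ (fails at j=5)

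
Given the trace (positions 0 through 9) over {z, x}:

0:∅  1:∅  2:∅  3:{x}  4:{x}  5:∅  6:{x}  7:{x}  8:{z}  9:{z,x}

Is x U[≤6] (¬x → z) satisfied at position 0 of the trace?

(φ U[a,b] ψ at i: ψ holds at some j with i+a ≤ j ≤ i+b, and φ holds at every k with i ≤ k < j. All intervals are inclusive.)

Need some j in [0,6] with (¬x → z), and x at every k in [0,j-1].
  j=0: (¬x → z) false.
  j=1: (¬x → z) false.
  j=2: (¬x → z) false.
  j=3: (¬x → z) holds, but x fails at k=0 → not this j.
  j=4: (¬x → z) holds, but x fails at k=0 → not this j.
  j=5: (¬x → z) false.
  j=6: (¬x → z) holds, but x fails at k=0 → not this j.
No j in the window works → until fails.

False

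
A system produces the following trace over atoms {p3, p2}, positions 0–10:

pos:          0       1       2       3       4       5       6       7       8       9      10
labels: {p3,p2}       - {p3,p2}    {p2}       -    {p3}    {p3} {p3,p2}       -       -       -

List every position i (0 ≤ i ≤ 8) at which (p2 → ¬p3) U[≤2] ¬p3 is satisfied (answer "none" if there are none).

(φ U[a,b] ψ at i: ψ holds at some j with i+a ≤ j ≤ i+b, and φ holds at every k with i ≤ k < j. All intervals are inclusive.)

Evaluate at each i in [0,8]:
  i=0: ✗ (lhs fails at k=0 before rhs at j=1)
  i=1: ✓ (rhs at j=1)
  i=2: ✗ (lhs fails at k=2 before rhs at j=3)
  i=3: ✓ (rhs at j=3)
  i=4: ✓ (rhs at j=4)
  i=5: ✗ (no rhs in [5,7])
  i=6: ✗ (lhs fails at k=7 before rhs at j=8)
  i=7: ✗ (lhs fails at k=7 before rhs at j=8)
  i=8: ✓ (rhs at j=8)

1, 3, 4, 8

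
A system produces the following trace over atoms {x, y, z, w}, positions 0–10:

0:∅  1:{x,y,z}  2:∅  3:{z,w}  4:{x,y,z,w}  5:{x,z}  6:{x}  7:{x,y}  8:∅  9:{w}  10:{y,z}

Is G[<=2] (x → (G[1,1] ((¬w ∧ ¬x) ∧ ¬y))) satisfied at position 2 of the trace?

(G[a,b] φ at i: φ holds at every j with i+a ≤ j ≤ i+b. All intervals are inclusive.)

False

Check (x → (G[1,1] ((¬w ∧ ¬x) ∧ ¬y))) at every j in [2,4]:
  j=2: antecedent false → ✓
  j=3: antecedent false → ✓
  j=4: antecedent true; consequent fails at 5 → ✗
Fails at j=4 → formula fails.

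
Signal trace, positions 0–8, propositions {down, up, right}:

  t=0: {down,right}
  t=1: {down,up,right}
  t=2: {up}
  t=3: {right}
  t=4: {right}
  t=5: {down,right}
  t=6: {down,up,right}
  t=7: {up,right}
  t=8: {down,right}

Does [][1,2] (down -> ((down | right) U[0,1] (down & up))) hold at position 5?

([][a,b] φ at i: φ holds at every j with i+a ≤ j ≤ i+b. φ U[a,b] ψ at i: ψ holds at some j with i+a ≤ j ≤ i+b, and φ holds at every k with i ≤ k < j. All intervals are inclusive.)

True

Check (down -> ((down | right) U[0,1] (down & up))) at every j in [6,7]:
  j=6: antecedent true; consequent holds → ✓
  j=7: antecedent false → ✓
All positions satisfy it → formula holds.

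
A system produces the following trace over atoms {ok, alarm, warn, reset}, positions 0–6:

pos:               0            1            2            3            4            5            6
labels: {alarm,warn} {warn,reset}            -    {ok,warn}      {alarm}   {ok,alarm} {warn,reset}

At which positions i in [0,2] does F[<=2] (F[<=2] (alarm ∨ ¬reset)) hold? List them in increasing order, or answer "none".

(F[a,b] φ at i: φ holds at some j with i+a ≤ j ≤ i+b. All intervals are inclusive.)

0, 1, 2

Evaluate at each i in [0,2]:
  i=0: ✓ (witness j=0)
  i=1: ✓ (witness j=1)
  i=2: ✓ (witness j=2)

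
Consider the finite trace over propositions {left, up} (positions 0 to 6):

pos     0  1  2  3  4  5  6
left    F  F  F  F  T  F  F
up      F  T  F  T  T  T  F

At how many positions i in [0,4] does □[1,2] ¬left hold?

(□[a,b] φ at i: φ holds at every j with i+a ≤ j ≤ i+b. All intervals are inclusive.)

Evaluate at each i in [0,4]:
  i=0: ✓ (all of [1,2])
  i=1: ✓ (all of [2,3])
  i=2: ✗ (fails at j=4)
  i=3: ✗ (fails at j=4)
  i=4: ✓ (all of [5,6])
Positions where it holds: {0, 1, 4} → 3.

3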